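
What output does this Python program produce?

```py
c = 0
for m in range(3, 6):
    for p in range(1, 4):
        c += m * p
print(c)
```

m=3,p=1: c = 0+3 = 3
m=3,p=2: c = 3+6 = 9
m=3,p=3: c = 9+9 = 18
m=4,p=1: c = 18+4 = 22
m=4,p=2: c = 22+8 = 30
m=4,p=3: c = 30+12 = 42
m=5,p=1: c = 42+5 = 47
m=5,p=2: c = 47+10 = 57
m=5,p=3: c = 57+15 = 72

72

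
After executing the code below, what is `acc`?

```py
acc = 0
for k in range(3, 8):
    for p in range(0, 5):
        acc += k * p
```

250

k=3,p=0: acc = 0+0 = 0
k=3,p=1: acc = 0+3 = 3
k=3,p=2: acc = 3+6 = 9
k=3,p=3: acc = 9+9 = 18
k=3,p=4: acc = 18+12 = 30
k=4,p=0: acc = 30+0 = 30
k=4,p=1: acc = 30+4 = 34
k=4,p=2: acc = 34+8 = 42
k=4,p=3: acc = 42+12 = 54
k=4,p=4: acc = 54+16 = 70
k=5,p=0: acc = 70+0 = 70
k=5,p=1: acc = 70+5 = 75
k=5,p=2: acc = 75+10 = 85
k=5,p=3: acc = 85+15 = 100
k=5,p=4: acc = 100+20 = 120
k=6,p=0: acc = 120+0 = 120
k=6,p=1: acc = 120+6 = 126
k=6,p=2: acc = 126+12 = 138
k=6,p=3: acc = 138+18 = 156
k=6,p=4: acc = 156+24 = 180
k=7,p=0: acc = 180+0 = 180
k=7,p=1: acc = 180+7 = 187
k=7,p=2: acc = 187+14 = 201
k=7,p=3: acc = 201+21 = 222
k=7,p=4: acc = 222+28 = 250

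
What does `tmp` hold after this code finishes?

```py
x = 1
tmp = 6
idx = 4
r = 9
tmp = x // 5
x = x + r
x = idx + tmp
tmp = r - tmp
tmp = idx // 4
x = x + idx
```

tmp = 1//5 = 0
x = 1+9 = 10
x = 4+0 = 4
tmp = 9-0 = 9
tmp = 4//4 = 1
x = 4+4 = 8

1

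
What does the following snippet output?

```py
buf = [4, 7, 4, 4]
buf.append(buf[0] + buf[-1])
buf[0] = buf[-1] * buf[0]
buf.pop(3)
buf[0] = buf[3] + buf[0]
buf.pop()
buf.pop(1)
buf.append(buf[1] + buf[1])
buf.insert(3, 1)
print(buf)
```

append buf[0]+buf[-1] = 4+4 = 8 → [4, 7, 4, 4, 8]
buf[0] = buf[-1]*buf[0] = 8*4 = 32 → [32, 7, 4, 4, 8]
pop(3) removes 4 → [32, 7, 4, 8]
buf[0] = buf[3]+buf[0] = 8+32 = 40 → [40, 7, 4, 8]
pop() removes 8 → [40, 7, 4]
pop(1) removes 7 → [40, 4]
append buf[1]+buf[1] = 4+4 = 8 → [40, 4, 8]
insert 1 at 3 → [40, 4, 8, 1]

[40, 4, 8, 1]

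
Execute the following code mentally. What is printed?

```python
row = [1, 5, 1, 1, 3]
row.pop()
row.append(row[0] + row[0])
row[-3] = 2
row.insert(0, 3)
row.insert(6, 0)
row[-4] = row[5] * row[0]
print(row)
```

pop() removes 3 → [1, 5, 1, 1]
append row[0]+row[0] = 1+1 = 2 → [1, 5, 1, 1, 2]
row[-3] = 2 → [1, 5, 2, 1, 2]
insert 3 at 0 → [3, 1, 5, 2, 1, 2]
insert 0 at 6 → [3, 1, 5, 2, 1, 2, 0]
row[-4] = row[5]*row[0] = 2*3 = 6 → [3, 1, 5, 6, 1, 2, 0]

[3, 1, 5, 6, 1, 2, 0]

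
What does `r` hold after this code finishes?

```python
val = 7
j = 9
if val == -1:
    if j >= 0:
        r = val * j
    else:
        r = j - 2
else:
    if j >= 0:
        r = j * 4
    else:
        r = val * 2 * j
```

36

val=7, j=9
val == -1 is False; j >= 0 is True
→ r = j * 4 = 36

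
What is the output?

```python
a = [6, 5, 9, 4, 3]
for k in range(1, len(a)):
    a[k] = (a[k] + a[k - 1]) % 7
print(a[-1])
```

k=1: a[1] = (5+6)%7 = 4 → [6, 4, 9, 4, 3]
k=2: a[2] = (9+4)%7 = 6 → [6, 4, 6, 4, 3]
k=3: a[3] = (4+6)%7 = 3 → [6, 4, 6, 3, 3]
k=4: a[4] = (3+3)%7 = 6 → [6, 4, 6, 3, 6]

6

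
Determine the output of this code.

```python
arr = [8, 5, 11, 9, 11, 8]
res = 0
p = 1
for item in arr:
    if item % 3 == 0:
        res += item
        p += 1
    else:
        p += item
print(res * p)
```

item=8: not %3==0; p=9
item=5: not %3==0; p=14
item=11: not %3==0; p=25
item=9: %3==0, res = 0+9 = 9; p=26
item=11: not %3==0; p=37
item=8: not %3==0; p=45
res*p = 9*45 = 405

405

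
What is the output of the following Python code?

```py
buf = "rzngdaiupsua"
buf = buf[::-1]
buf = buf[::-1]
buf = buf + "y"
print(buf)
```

rzngdaiupsuay

reverse → 'auspuiadgnzr'
reverse → 'rzngdaiupsua'
+ 'y' → 'rzngdaiupsuay'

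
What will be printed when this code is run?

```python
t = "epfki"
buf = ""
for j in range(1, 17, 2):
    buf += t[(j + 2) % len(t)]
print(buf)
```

j=1: add t[3]='k' → 'k'
j=3: add t[0]='e' → 'ke'
j=5: add t[2]='f' → 'kef'
j=7: add t[4]='i' → 'kefi'
j=9: add t[1]='p' → 'kefip'
j=11: add t[3]='k' → 'kefipk'
j=13: add t[0]='e' → 'kefipke'
j=15: add t[2]='f' → 'kefipkef'

kefipkef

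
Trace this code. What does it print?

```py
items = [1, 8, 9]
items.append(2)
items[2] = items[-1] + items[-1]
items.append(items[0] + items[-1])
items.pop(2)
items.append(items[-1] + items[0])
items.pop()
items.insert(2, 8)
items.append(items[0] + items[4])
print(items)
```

[1, 8, 8, 2, 3, 4]

append 2 → [1, 8, 9, 2]
items[2] = items[-1]+items[-1] = 2+2 = 4 → [1, 8, 4, 2]
append items[0]+items[-1] = 1+2 = 3 → [1, 8, 4, 2, 3]
pop(2) removes 4 → [1, 8, 2, 3]
append items[-1]+items[0] = 3+1 = 4 → [1, 8, 2, 3, 4]
pop() removes 4 → [1, 8, 2, 3]
insert 8 at 2 → [1, 8, 8, 2, 3]
append items[0]+items[4] = 1+3 = 4 → [1, 8, 8, 2, 3, 4]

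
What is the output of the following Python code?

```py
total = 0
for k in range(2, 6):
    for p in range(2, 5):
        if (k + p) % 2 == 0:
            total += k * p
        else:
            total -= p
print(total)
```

k=2,p=2: even sum, total = 0+4 = 4
k=2,p=3: odd sum, total = 4-3 = 1
k=2,p=4: even sum, total = 1+8 = 9
k=3,p=2: odd sum, total = 9-2 = 7
k=3,p=3: even sum, total = 7+9 = 16
k=3,p=4: odd sum, total = 16-4 = 12
k=4,p=2: even sum, total = 12+8 = 20
k=4,p=3: odd sum, total = 20-3 = 17
k=4,p=4: even sum, total = 17+16 = 33
k=5,p=2: odd sum, total = 33-2 = 31
k=5,p=3: even sum, total = 31+15 = 46
k=5,p=4: odd sum, total = 46-4 = 42

42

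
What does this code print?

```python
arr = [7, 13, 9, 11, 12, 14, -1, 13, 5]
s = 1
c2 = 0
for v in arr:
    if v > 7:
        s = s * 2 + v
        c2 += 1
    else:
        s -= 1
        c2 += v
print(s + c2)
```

751

v=7: not >7, s = 1-1 = 0; c2=7
v=13: >7, s = 0*2+13 = 13; c2=8
v=9: >7, s = 13*2+9 = 35; c2=9
v=11: >7, s = 35*2+11 = 81; c2=10
v=12: >7, s = 81*2+12 = 174; c2=11
v=14: >7, s = 174*2+14 = 362; c2=12
v=-1: not >7, s = 362-1 = 361; c2=11
v=13: >7, s = 361*2+13 = 735; c2=12
v=5: not >7, s = 735-1 = 734; c2=17
s+c2 = 734+17 = 751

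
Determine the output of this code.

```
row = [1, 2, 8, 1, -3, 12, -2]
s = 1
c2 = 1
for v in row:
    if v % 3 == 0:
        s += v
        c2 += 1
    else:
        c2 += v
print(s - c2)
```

v=1: not %3==0; c2=2
v=2: not %3==0; c2=4
v=8: not %3==0; c2=12
v=1: not %3==0; c2=13
v=-3: %3==0, s = 1+(-3) = -2; c2=14
v=12: %3==0, s = (-2)+12 = 10; c2=15
v=-2: not %3==0; c2=13
s-c2 = 10-13 = -3

-3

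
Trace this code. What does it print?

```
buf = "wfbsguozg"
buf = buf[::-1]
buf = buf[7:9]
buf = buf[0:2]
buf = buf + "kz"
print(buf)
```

fwkz

reverse → 'gzougsbfw'
slice [7:9] → 'fw'
slice [0:2] → 'fw'
+ 'kz' → 'fwkz'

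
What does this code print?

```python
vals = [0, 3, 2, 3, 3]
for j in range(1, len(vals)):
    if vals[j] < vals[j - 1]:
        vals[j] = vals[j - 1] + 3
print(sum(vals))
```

j=1: 3>=0, unchanged → [0, 3, 2, 3, 3]
j=2: 2<3, vals[2] = 3+3 = 6 → [0, 3, 6, 3, 3]
j=3: 3<6, vals[3] = 6+3 = 9 → [0, 3, 6, 9, 3]
j=4: 3<9, vals[4] = 9+3 = 12 → [0, 3, 6, 9, 12]
sum = 30

30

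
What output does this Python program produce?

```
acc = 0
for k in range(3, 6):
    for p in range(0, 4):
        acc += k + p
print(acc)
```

66

k=3,p=0: acc = 0+3 = 3
k=3,p=1: acc = 3+4 = 7
k=3,p=2: acc = 7+5 = 12
k=3,p=3: acc = 12+6 = 18
k=4,p=0: acc = 18+4 = 22
k=4,p=1: acc = 22+5 = 27
k=4,p=2: acc = 27+6 = 33
k=4,p=3: acc = 33+7 = 40
k=5,p=0: acc = 40+5 = 45
k=5,p=1: acc = 45+6 = 51
k=5,p=2: acc = 51+7 = 58
k=5,p=3: acc = 58+8 = 66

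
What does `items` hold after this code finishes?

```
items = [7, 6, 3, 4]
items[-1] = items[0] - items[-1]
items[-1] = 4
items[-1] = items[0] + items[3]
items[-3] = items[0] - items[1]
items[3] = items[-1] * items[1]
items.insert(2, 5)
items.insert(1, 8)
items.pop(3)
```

items[-1] = items[0]-items[-1] = 7-4 = 3 → [7, 6, 3, 3]
items[-1] = 4 → [7, 6, 3, 4]
items[-1] = items[0]+items[3] = 7+4 = 11 → [7, 6, 3, 11]
items[-3] = items[0]-items[1] = 7-6 = 1 → [7, 1, 3, 11]
items[3] = items[-1]*items[1] = 11*1 = 11 → [7, 1, 3, 11]
insert 5 at 2 → [7, 1, 5, 3, 11]
insert 8 at 1 → [7, 8, 1, 5, 3, 11]
pop(3) removes 5 → [7, 8, 1, 3, 11]

[7, 8, 1, 3, 11]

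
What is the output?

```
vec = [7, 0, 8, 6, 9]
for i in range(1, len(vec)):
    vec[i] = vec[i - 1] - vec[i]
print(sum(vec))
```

i=1: vec[1] = 7-0 = 7 → [7, 7, 8, 6, 9]
i=2: vec[2] = 7-8 = -1 → [7, 7, -1, 6, 9]
i=3: vec[3] = (-1)-6 = -7 → [7, 7, -1, -7, 9]
i=4: vec[4] = (-7)-9 = -16 → [7, 7, -1, -7, -16]
sum = -10

-10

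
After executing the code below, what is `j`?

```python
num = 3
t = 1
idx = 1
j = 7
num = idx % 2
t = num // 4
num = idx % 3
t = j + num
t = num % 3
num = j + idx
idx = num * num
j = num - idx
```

num = 1%2 = 1
t = 1//4 = 0
num = 1%3 = 1
t = 7+1 = 8
t = 1%3 = 1
num = 7+1 = 8
idx = 8*8 = 64
j = 8-64 = -56

-56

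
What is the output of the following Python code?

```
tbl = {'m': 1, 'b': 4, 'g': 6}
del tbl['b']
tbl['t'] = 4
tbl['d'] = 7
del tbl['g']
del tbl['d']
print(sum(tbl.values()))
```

5

del 'b' → {'m': 1, 'g': 6}
tbl['t'] = 4 → {'m': 1, 'g': 6, 't': 4}
tbl['d'] = 7 → {'m': 1, 'g': 6, 't': 4, 'd': 7}
del 'g' → {'m': 1, 't': 4, 'd': 7}
del 'd' → {'m': 1, 't': 4}
sum of values = 5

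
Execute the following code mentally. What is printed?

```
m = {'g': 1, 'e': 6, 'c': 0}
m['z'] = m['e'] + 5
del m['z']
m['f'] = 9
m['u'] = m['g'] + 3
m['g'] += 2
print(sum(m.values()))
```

22

m['z'] = m['e']+5 = 11 → {'g': 1, 'e': 6, 'c': 0, 'z': 11}
del 'z' → {'g': 1, 'e': 6, 'c': 0}
m['f'] = 9 → {'g': 1, 'e': 6, 'c': 0, 'f': 9}
m['u'] = m['g']+3 = 4 → {'g': 1, 'e': 6, 'c': 0, 'f': 9, 'u': 4}
m['g'] = 1+2 = 3 → {'g': 3, 'e': 6, 'c': 0, 'f': 9, 'u': 4}
sum of values = 22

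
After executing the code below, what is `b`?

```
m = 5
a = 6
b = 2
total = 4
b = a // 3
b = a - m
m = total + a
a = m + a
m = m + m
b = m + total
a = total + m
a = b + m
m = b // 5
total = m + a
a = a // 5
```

24

b = 6//3 = 2
b = 6-5 = 1
m = 4+6 = 10
a = 10+6 = 16
m = 10+10 = 20
b = 20+4 = 24
a = 4+20 = 24
a = 24+20 = 44
m = 24//5 = 4
total = 4+44 = 48
a = 44//5 = 8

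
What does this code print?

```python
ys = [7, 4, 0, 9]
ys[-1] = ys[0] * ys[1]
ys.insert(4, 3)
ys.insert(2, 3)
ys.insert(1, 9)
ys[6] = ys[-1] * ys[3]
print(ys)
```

[7, 9, 4, 3, 0, 28, 9]

ys[-1] = ys[0]*ys[1] = 7*4 = 28 → [7, 4, 0, 28]
insert 3 at 4 → [7, 4, 0, 28, 3]
insert 3 at 2 → [7, 4, 3, 0, 28, 3]
insert 9 at 1 → [7, 9, 4, 3, 0, 28, 3]
ys[6] = ys[-1]*ys[3] = 3*3 = 9 → [7, 9, 4, 3, 0, 28, 9]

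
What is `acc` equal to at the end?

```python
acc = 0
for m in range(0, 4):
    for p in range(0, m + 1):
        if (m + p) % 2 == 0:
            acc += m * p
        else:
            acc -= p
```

14

m=0,p=0: even sum, acc = 0+0 = 0
m=1,p=0: odd sum, acc = 0-0 = 0
m=1,p=1: even sum, acc = 0+1 = 1
m=2,p=0: even sum, acc = 1+0 = 1
m=2,p=1: odd sum, acc = 1-1 = 0
m=2,p=2: even sum, acc = 0+4 = 4
m=3,p=0: odd sum, acc = 4-0 = 4
m=3,p=1: even sum, acc = 4+3 = 7
m=3,p=2: odd sum, acc = 7-2 = 5
m=3,p=3: even sum, acc = 5+9 = 14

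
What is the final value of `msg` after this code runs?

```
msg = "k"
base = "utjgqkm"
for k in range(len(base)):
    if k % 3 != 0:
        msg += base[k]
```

k=0: skip
k=1: add 't' → 'kt'
k=2: add 'j' → 'ktj'
k=3: skip
k=4: add 'q' → 'ktjq'
k=5: add 'k' → 'ktjqk'
k=6: skip

'ktjqk'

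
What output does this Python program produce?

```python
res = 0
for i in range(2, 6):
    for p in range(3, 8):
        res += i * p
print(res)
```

i=2,p=3: res = 0+6 = 6
i=2,p=4: res = 6+8 = 14
i=2,p=5: res = 14+10 = 24
i=2,p=6: res = 24+12 = 36
i=2,p=7: res = 36+14 = 50
i=3,p=3: res = 50+9 = 59
i=3,p=4: res = 59+12 = 71
i=3,p=5: res = 71+15 = 86
i=3,p=6: res = 86+18 = 104
i=3,p=7: res = 104+21 = 125
i=4,p=3: res = 125+12 = 137
i=4,p=4: res = 137+16 = 153
i=4,p=5: res = 153+20 = 173
i=4,p=6: res = 173+24 = 197
i=4,p=7: res = 197+28 = 225
i=5,p=3: res = 225+15 = 240
i=5,p=4: res = 240+20 = 260
i=5,p=5: res = 260+25 = 285
i=5,p=6: res = 285+30 = 315
i=5,p=7: res = 315+35 = 350

350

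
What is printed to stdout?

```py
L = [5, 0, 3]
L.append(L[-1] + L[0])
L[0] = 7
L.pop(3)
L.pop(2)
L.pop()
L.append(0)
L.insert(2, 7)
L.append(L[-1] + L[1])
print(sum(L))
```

append L[-1]+L[0] = 3+5 = 8 → [5, 0, 3, 8]
L[0] = 7 → [7, 0, 3, 8]
pop(3) removes 8 → [7, 0, 3]
pop(2) removes 3 → [7, 0]
pop() removes 0 → [7]
append 0 → [7, 0]
insert 7 at 2 → [7, 0, 7]
append L[-1]+L[1] = 7+0 = 7 → [7, 0, 7, 7]
sum = 21

21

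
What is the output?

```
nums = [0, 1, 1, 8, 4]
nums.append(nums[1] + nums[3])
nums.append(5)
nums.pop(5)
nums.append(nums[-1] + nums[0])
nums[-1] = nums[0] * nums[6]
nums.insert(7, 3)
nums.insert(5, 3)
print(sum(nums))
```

25

append nums[1]+nums[3] = 1+8 = 9 → [0, 1, 1, 8, 4, 9]
append 5 → [0, 1, 1, 8, 4, 9, 5]
pop(5) removes 9 → [0, 1, 1, 8, 4, 5]
append nums[-1]+nums[0] = 5+0 = 5 → [0, 1, 1, 8, 4, 5, 5]
nums[-1] = nums[0]*nums[6] = 0*5 = 0 → [0, 1, 1, 8, 4, 5, 0]
insert 3 at 7 → [0, 1, 1, 8, 4, 5, 0, 3]
insert 3 at 5 → [0, 1, 1, 8, 4, 3, 5, 0, 3]
sum = 25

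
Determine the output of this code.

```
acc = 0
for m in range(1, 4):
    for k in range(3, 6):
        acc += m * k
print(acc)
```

m=1,k=3: acc = 0+3 = 3
m=1,k=4: acc = 3+4 = 7
m=1,k=5: acc = 7+5 = 12
m=2,k=3: acc = 12+6 = 18
m=2,k=4: acc = 18+8 = 26
m=2,k=5: acc = 26+10 = 36
m=3,k=3: acc = 36+9 = 45
m=3,k=4: acc = 45+12 = 57
m=3,k=5: acc = 57+15 = 72

72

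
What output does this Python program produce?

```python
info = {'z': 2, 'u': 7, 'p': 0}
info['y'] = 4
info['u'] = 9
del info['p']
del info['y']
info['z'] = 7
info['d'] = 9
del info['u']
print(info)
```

{'z': 7, 'd': 9}

info['y'] = 4 → {'z': 2, 'u': 7, 'p': 0, 'y': 4}
info['u'] = 9 → {'z': 2, 'u': 9, 'p': 0, 'y': 4}
del 'p' → {'z': 2, 'u': 9, 'y': 4}
del 'y' → {'z': 2, 'u': 9}
info['z'] = 7 → {'z': 7, 'u': 9}
info['d'] = 9 → {'z': 7, 'u': 9, 'd': 9}
del 'u' → {'z': 7, 'd': 9}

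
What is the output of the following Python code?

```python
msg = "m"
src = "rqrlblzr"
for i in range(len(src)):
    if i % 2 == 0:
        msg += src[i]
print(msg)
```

mrrbz

i=0: add 'r' → 'mr'
i=1: skip
i=2: add 'r' → 'mrr'
i=3: skip
i=4: add 'b' → 'mrrb'
i=5: skip
i=6: add 'z' → 'mrrbz'
i=7: skip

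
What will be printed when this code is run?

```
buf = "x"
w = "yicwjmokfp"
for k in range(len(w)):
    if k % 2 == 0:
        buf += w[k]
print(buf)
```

k=0: add 'y' → 'xy'
k=1: skip
k=2: add 'c' → 'xyc'
k=3: skip
k=4: add 'j' → 'xycj'
k=5: skip
k=6: add 'o' → 'xycjo'
k=7: skip
k=8: add 'f' → 'xycjof'
k=9: skip

xycjof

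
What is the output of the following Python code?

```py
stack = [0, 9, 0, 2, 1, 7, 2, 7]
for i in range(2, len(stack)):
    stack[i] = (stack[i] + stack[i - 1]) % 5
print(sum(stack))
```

24

i=2: stack[2] = (0+9)%5 = 4 → [0, 9, 4, 2, 1, 7, 2, 7]
i=3: stack[3] = (2+4)%5 = 1 → [0, 9, 4, 1, 1, 7, 2, 7]
i=4: stack[4] = (1+1)%5 = 2 → [0, 9, 4, 1, 2, 7, 2, 7]
i=5: stack[5] = (7+2)%5 = 4 → [0, 9, 4, 1, 2, 4, 2, 7]
i=6: stack[6] = (2+4)%5 = 1 → [0, 9, 4, 1, 2, 4, 1, 7]
i=7: stack[7] = (7+1)%5 = 3 → [0, 9, 4, 1, 2, 4, 1, 3]
sum = 24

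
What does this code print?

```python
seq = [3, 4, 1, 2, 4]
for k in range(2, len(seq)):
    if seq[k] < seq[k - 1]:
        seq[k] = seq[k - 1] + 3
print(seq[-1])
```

k=2: 1<4, seq[2] = 4+3 = 7 → [3, 4, 7, 2, 4]
k=3: 2<7, seq[3] = 7+3 = 10 → [3, 4, 7, 10, 4]
k=4: 4<10, seq[4] = 10+3 = 13 → [3, 4, 7, 10, 13]

13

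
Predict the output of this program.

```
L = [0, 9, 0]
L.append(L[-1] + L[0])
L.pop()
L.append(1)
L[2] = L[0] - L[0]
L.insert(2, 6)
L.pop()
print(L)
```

[0, 9, 6, 0]

append L[-1]+L[0] = 0+0 = 0 → [0, 9, 0, 0]
pop() removes 0 → [0, 9, 0]
append 1 → [0, 9, 0, 1]
L[2] = L[0]-L[0] = 0-0 = 0 → [0, 9, 0, 1]
insert 6 at 2 → [0, 9, 6, 0, 1]
pop() removes 1 → [0, 9, 6, 0]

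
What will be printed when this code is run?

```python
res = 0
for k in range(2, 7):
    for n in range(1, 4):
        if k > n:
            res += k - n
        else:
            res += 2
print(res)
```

37

k=2,n=1: 2>1, res = 0+1 = 1
k=2,n=2: not 2>2, res = 1+2 = 3
k=2,n=3: not 2>3, res = 3+2 = 5
k=3,n=1: 3>1, res = 5+2 = 7
k=3,n=2: 3>2, res = 7+1 = 8
k=3,n=3: not 3>3, res = 8+2 = 10
k=4,n=1: 4>1, res = 10+3 = 13
k=4,n=2: 4>2, res = 13+2 = 15
k=4,n=3: 4>3, res = 15+1 = 16
k=5,n=1: 5>1, res = 16+4 = 20
k=5,n=2: 5>2, res = 20+3 = 23
k=5,n=3: 5>3, res = 23+2 = 25
k=6,n=1: 6>1, res = 25+5 = 30
k=6,n=2: 6>2, res = 30+4 = 34
k=6,n=3: 6>3, res = 34+3 = 37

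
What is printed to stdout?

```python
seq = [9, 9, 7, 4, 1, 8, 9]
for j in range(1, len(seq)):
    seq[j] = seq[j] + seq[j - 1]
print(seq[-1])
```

j=1: seq[1] = 9+9 = 18 → [9, 18, 7, 4, 1, 8, 9]
j=2: seq[2] = 7+18 = 25 → [9, 18, 25, 4, 1, 8, 9]
j=3: seq[3] = 4+25 = 29 → [9, 18, 25, 29, 1, 8, 9]
j=4: seq[4] = 1+29 = 30 → [9, 18, 25, 29, 30, 8, 9]
j=5: seq[5] = 8+30 = 38 → [9, 18, 25, 29, 30, 38, 9]
j=6: seq[6] = 9+38 = 47 → [9, 18, 25, 29, 30, 38, 47]

47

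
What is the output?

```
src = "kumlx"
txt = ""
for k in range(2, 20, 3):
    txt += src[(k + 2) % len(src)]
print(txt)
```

xmklux

k=2: add src[4]='x' → 'x'
k=5: add src[2]='m' → 'xm'
k=8: add src[0]='k' → 'xmk'
k=11: add src[3]='l' → 'xmkl'
k=14: add src[1]='u' → 'xmklu'
k=17: add src[4]='x' → 'xmklux'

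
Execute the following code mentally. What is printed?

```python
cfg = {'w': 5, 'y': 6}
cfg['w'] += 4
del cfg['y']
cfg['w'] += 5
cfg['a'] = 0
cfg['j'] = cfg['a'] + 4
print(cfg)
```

cfg['w'] = 5+4 = 9 → {'w': 9, 'y': 6}
del 'y' → {'w': 9}
cfg['w'] = 9+5 = 14 → {'w': 14}
cfg['a'] = 0 → {'w': 14, 'a': 0}
cfg['j'] = cfg['a']+4 = 4 → {'w': 14, 'a': 0, 'j': 4}

{'w': 14, 'a': 0, 'j': 4}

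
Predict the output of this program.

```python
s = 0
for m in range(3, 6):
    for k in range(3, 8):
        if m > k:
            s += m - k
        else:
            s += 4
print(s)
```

52

m=3,k=3: not 3>3, s = 0+4 = 4
m=3,k=4: not 3>4, s = 4+4 = 8
m=3,k=5: not 3>5, s = 8+4 = 12
m=3,k=6: not 3>6, s = 12+4 = 16
m=3,k=7: not 3>7, s = 16+4 = 20
m=4,k=3: 4>3, s = 20+1 = 21
m=4,k=4: not 4>4, s = 21+4 = 25
m=4,k=5: not 4>5, s = 25+4 = 29
m=4,k=6: not 4>6, s = 29+4 = 33
m=4,k=7: not 4>7, s = 33+4 = 37
m=5,k=3: 5>3, s = 37+2 = 39
m=5,k=4: 5>4, s = 39+1 = 40
m=5,k=5: not 5>5, s = 40+4 = 44
m=5,k=6: not 5>6, s = 44+4 = 48
m=5,k=7: not 5>7, s = 48+4 = 52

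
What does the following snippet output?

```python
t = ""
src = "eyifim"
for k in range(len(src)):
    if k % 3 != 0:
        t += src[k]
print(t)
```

k=0: skip
k=1: add 'y' → 'y'
k=2: add 'i' → 'yi'
k=3: skip
k=4: add 'i' → 'yii'
k=5: add 'm' → 'yiim'

yiim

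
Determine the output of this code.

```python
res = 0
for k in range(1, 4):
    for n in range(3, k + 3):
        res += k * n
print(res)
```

k=1,n=3: res = 0+3 = 3
k=2,n=3: res = 3+6 = 9
k=2,n=4: res = 9+8 = 17
k=3,n=3: res = 17+9 = 26
k=3,n=4: res = 26+12 = 38
k=3,n=5: res = 38+15 = 53

53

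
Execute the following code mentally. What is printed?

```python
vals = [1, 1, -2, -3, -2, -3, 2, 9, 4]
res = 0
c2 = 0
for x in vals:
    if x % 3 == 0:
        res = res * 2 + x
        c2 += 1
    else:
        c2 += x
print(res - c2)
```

x=1: not %3==0; c2=1
x=1: not %3==0; c2=2
x=-2: not %3==0; c2=0
x=-3: %3==0, res = 0*2+(-3) = -3; c2=1
x=-2: not %3==0; c2=-1
x=-3: %3==0, res = (-3)*2+(-3) = -9; c2=0
x=2: not %3==0; c2=2
x=9: %3==0, res = (-9)*2+9 = -9; c2=3
x=4: not %3==0; c2=7
res-c2 = (-9)-7 = -16

-16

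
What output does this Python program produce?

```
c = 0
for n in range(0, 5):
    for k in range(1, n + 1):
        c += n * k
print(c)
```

65

n=1,k=1: c = 0+1 = 1
n=2,k=1: c = 1+2 = 3
n=2,k=2: c = 3+4 = 7
n=3,k=1: c = 7+3 = 10
n=3,k=2: c = 10+6 = 16
n=3,k=3: c = 16+9 = 25
n=4,k=1: c = 25+4 = 29
n=4,k=2: c = 29+8 = 37
n=4,k=3: c = 37+12 = 49
n=4,k=4: c = 49+16 = 65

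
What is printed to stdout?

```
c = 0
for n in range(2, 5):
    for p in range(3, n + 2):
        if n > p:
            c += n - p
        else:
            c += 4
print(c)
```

n=2,p=3: not 2>3, c = 0+4 = 4
n=3,p=3: not 3>3, c = 4+4 = 8
n=3,p=4: not 3>4, c = 8+4 = 12
n=4,p=3: 4>3, c = 12+1 = 13
n=4,p=4: not 4>4, c = 13+4 = 17
n=4,p=5: not 4>5, c = 17+4 = 21

21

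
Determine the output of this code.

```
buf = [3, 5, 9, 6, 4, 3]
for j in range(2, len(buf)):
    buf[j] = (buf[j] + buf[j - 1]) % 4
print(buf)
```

j=2: buf[2] = (9+5)%4 = 2 → [3, 5, 2, 6, 4, 3]
j=3: buf[3] = (6+2)%4 = 0 → [3, 5, 2, 0, 4, 3]
j=4: buf[4] = (4+0)%4 = 0 → [3, 5, 2, 0, 0, 3]
j=5: buf[5] = (3+0)%4 = 3 → [3, 5, 2, 0, 0, 3]

[3, 5, 2, 0, 0, 3]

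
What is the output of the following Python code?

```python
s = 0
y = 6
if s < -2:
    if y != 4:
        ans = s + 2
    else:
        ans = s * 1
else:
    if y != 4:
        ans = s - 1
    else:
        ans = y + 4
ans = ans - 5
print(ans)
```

s=0, y=6
s < -2 is False; y != 4 is True
→ ans = s - 1 = -1
ans = (-1)-5 = -6

-6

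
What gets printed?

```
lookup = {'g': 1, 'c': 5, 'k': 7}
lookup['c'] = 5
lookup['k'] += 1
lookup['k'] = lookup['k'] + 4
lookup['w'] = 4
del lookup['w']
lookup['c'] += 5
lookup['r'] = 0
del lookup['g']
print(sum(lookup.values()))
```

22

lookup['c'] = 5 → {'g': 1, 'c': 5, 'k': 7}
lookup['k'] = 7+1 = 8 → {'g': 1, 'c': 5, 'k': 8}
lookup['k'] = lookup['k']+4 = 12 → {'g': 1, 'c': 5, 'k': 12}
lookup['w'] = 4 → {'g': 1, 'c': 5, 'k': 12, 'w': 4}
del 'w' → {'g': 1, 'c': 5, 'k': 12}
lookup['c'] = 5+5 = 10 → {'g': 1, 'c': 10, 'k': 12}
lookup['r'] = 0 → {'g': 1, 'c': 10, 'k': 12, 'r': 0}
del 'g' → {'c': 10, 'k': 12, 'r': 0}
sum of values = 22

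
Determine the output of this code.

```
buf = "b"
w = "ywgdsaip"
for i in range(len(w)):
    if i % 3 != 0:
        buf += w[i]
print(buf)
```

i=0: skip
i=1: add 'w' → 'bw'
i=2: add 'g' → 'bwg'
i=3: skip
i=4: add 's' → 'bwgs'
i=5: add 'a' → 'bwgsa'
i=6: skip
i=7: add 'p' → 'bwgsap'

bwgsap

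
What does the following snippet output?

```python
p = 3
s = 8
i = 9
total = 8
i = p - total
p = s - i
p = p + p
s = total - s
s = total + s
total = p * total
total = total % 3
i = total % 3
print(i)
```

1

i = 3-8 = -5
p = 8-(-5) = 13
p = 13+13 = 26
s = 8-8 = 0
s = 8+0 = 8
total = 26*8 = 208
total = 208%3 = 1
i = 1%3 = 1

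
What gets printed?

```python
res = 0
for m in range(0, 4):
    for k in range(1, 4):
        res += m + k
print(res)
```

m=0,k=1: res = 0+1 = 1
m=0,k=2: res = 1+2 = 3
m=0,k=3: res = 3+3 = 6
m=1,k=1: res = 6+2 = 8
m=1,k=2: res = 8+3 = 11
m=1,k=3: res = 11+4 = 15
m=2,k=1: res = 15+3 = 18
m=2,k=2: res = 18+4 = 22
m=2,k=3: res = 22+5 = 27
m=3,k=1: res = 27+4 = 31
m=3,k=2: res = 31+5 = 36
m=3,k=3: res = 36+6 = 42

42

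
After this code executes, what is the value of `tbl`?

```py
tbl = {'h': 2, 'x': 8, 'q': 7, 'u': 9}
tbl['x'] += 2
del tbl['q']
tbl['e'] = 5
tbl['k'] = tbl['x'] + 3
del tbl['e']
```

tbl['x'] = 8+2 = 10 → {'h': 2, 'x': 10, 'q': 7, 'u': 9}
del 'q' → {'h': 2, 'x': 10, 'u': 9}
tbl['e'] = 5 → {'h': 2, 'x': 10, 'u': 9, 'e': 5}
tbl['k'] = tbl['x']+3 = 13 → {'h': 2, 'x': 10, 'u': 9, 'e': 5, 'k': 13}
del 'e' → {'h': 2, 'x': 10, 'u': 9, 'k': 13}

{'h': 2, 'x': 10, 'u': 9, 'k': 13}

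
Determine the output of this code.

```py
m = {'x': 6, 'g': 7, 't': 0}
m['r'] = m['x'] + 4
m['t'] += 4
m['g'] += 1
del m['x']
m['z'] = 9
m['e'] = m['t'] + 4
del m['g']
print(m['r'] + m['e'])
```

m['r'] = m['x']+4 = 10 → {'x': 6, 'g': 7, 't': 0, 'r': 10}
m['t'] = 0+4 = 4 → {'x': 6, 'g': 7, 't': 4, 'r': 10}
m['g'] = 7+1 = 8 → {'x': 6, 'g': 8, 't': 4, 'r': 10}
del 'x' → {'g': 8, 't': 4, 'r': 10}
m['z'] = 9 → {'g': 8, 't': 4, 'r': 10, 'z': 9}
m['e'] = m['t']+4 = 8 → {'g': 8, 't': 4, 'r': 10, 'z': 9, 'e': 8}
del 'g' → {'t': 4, 'r': 10, 'z': 9, 'e': 8}
m['r']+m['e'] = 10+8 = 18

18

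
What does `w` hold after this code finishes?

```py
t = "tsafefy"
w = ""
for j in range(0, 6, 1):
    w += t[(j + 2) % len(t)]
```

'afefyt'

j=0: add t[2]='a' → 'a'
j=1: add t[3]='f' → 'af'
j=2: add t[4]='e' → 'afe'
j=3: add t[5]='f' → 'afef'
j=4: add t[6]='y' → 'afefy'
j=5: add t[0]='t' → 'afefyt'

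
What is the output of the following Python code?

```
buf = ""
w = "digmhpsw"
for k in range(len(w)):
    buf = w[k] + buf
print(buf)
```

wsphmgid

k=0: prepend 'd' → 'd'
k=1: prepend 'i' → 'id'
k=2: prepend 'g' → 'gid'
k=3: prepend 'm' → 'mgid'
k=4: prepend 'h' → 'hmgid'
k=5: prepend 'p' → 'phmgid'
k=6: prepend 's' → 'sphmgid'
k=7: prepend 'w' → 'wsphmgid'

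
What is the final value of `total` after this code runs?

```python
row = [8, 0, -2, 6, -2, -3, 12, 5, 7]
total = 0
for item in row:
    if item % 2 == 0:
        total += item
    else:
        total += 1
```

25

item=8: even, total = 0+8 = 8
item=0: even, total = 8+0 = 8
item=-2: even, total = 8+(-2) = 6
item=6: even, total = 6+6 = 12
item=-2: even, total = 12+(-2) = 10
item=-3: not even, total = 10+1 = 11
item=12: even, total = 11+12 = 23
item=5: not even, total = 23+1 = 24
item=7: not even, total = 24+1 = 25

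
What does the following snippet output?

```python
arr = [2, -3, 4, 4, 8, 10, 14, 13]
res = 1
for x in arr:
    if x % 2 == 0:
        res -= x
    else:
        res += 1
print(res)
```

-39

x=2: even, res = 1-2 = -1
x=-3: not even, res = (-1)+1 = 0
x=4: even, res = 0-4 = -4
x=4: even, res = (-4)-4 = -8
x=8: even, res = (-8)-8 = -16
x=10: even, res = (-16)-10 = -26
x=14: even, res = (-26)-14 = -40
x=13: not even, res = (-40)+1 = -39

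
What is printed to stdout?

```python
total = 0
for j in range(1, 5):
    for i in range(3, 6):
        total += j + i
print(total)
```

78

j=1,i=3: total = 0+4 = 4
j=1,i=4: total = 4+5 = 9
j=1,i=5: total = 9+6 = 15
j=2,i=3: total = 15+5 = 20
j=2,i=4: total = 20+6 = 26
j=2,i=5: total = 26+7 = 33
j=3,i=3: total = 33+6 = 39
j=3,i=4: total = 39+7 = 46
j=3,i=5: total = 46+8 = 54
j=4,i=3: total = 54+7 = 61
j=4,i=4: total = 61+8 = 69
j=4,i=5: total = 69+9 = 78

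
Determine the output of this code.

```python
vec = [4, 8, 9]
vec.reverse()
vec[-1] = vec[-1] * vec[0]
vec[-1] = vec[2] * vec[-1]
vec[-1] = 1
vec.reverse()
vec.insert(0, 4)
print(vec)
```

reverse → [9, 8, 4]
vec[-1] = vec[-1]*vec[0] = 4*9 = 36 → [9, 8, 36]
vec[-1] = vec[2]*vec[-1] = 36*36 = 1296 → [9, 8, 1296]
vec[-1] = 1 → [9, 8, 1]
reverse → [1, 8, 9]
insert 4 at 0 → [4, 1, 8, 9]

[4, 1, 8, 9]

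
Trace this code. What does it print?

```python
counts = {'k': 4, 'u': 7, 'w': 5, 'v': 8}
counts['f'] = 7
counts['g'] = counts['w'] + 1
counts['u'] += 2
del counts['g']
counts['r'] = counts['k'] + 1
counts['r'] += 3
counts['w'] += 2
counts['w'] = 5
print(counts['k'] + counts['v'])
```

12

counts['f'] = 7 → {'k': 4, 'u': 7, 'w': 5, 'v': 8, 'f': 7}
counts['g'] = counts['w']+1 = 6 → {'k': 4, 'u': 7, 'w': 5, 'v': 8, 'f': 7, 'g': 6}
counts['u'] = 7+2 = 9 → {'k': 4, 'u': 9, 'w': 5, 'v': 8, 'f': 7, 'g': 6}
del 'g' → {'k': 4, 'u': 9, 'w': 5, 'v': 8, 'f': 7}
counts['r'] = counts['k']+1 = 5 → {'k': 4, 'u': 9, 'w': 5, 'v': 8, 'f': 7, 'r': 5}
counts['r'] = 5+3 = 8 → {'k': 4, 'u': 9, 'w': 5, 'v': 8, 'f': 7, 'r': 8}
counts['w'] = 5+2 = 7 → {'k': 4, 'u': 9, 'w': 7, 'v': 8, 'f': 7, 'r': 8}
counts['w'] = 5 → {'k': 4, 'u': 9, 'w': 5, 'v': 8, 'f': 7, 'r': 8}
counts['k']+counts['v'] = 4+8 = 12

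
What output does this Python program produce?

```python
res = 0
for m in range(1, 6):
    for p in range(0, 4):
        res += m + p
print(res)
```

m=1,p=0: res = 0+1 = 1
m=1,p=1: res = 1+2 = 3
m=1,p=2: res = 3+3 = 6
m=1,p=3: res = 6+4 = 10
m=2,p=0: res = 10+2 = 12
m=2,p=1: res = 12+3 = 15
m=2,p=2: res = 15+4 = 19
m=2,p=3: res = 19+5 = 24
m=3,p=0: res = 24+3 = 27
m=3,p=1: res = 27+4 = 31
m=3,p=2: res = 31+5 = 36
m=3,p=3: res = 36+6 = 42
m=4,p=0: res = 42+4 = 46
m=4,p=1: res = 46+5 = 51
m=4,p=2: res = 51+6 = 57
m=4,p=3: res = 57+7 = 64
m=5,p=0: res = 64+5 = 69
m=5,p=1: res = 69+6 = 75
m=5,p=2: res = 75+7 = 82
m=5,p=3: res = 82+8 = 90

90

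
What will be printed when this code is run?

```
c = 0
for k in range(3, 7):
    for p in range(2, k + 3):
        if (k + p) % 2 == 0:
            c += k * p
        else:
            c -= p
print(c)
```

k=3,p=2: odd sum, c = 0-2 = -2
k=3,p=3: even sum, c = (-2)+9 = 7
k=3,p=4: odd sum, c = 7-4 = 3
k=3,p=5: even sum, c = 3+15 = 18
k=4,p=2: even sum, c = 18+8 = 26
k=4,p=3: odd sum, c = 26-3 = 23
k=4,p=4: even sum, c = 23+16 = 39
k=4,p=5: odd sum, c = 39-5 = 34
k=4,p=6: even sum, c = 34+24 = 58
k=5,p=2: odd sum, c = 58-2 = 56
k=5,p=3: even sum, c = 56+15 = 71
k=5,p=4: odd sum, c = 71-4 = 67
k=5,p=5: even sum, c = 67+25 = 92
k=5,p=6: odd sum, c = 92-6 = 86
k=5,p=7: even sum, c = 86+35 = 121
k=6,p=2: even sum, c = 121+12 = 133
k=6,p=3: odd sum, c = 133-3 = 130
k=6,p=4: even sum, c = 130+24 = 154
k=6,p=5: odd sum, c = 154-5 = 149
k=6,p=6: even sum, c = 149+36 = 185
k=6,p=7: odd sum, c = 185-7 = 178
k=6,p=8: even sum, c = 178+48 = 226

226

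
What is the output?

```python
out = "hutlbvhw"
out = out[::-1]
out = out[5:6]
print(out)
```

t

reverse → 'whvbltuh'
slice [5:6] → 't'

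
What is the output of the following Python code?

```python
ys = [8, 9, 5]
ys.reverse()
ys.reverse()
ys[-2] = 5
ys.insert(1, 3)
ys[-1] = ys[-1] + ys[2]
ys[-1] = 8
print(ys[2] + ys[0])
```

reverse → [5, 9, 8]
reverse → [8, 9, 5]
ys[-2] = 5 → [8, 5, 5]
insert 3 at 1 → [8, 3, 5, 5]
ys[-1] = ys[-1]+ys[2] = 5+5 = 10 → [8, 3, 5, 10]
ys[-1] = 8 → [8, 3, 5, 8]
ys[2]+ys[0] = 5+8 = 13

13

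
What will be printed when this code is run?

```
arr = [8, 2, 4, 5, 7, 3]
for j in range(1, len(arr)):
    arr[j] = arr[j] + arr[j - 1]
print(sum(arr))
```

106

j=1: arr[1] = 2+8 = 10 → [8, 10, 4, 5, 7, 3]
j=2: arr[2] = 4+10 = 14 → [8, 10, 14, 5, 7, 3]
j=3: arr[3] = 5+14 = 19 → [8, 10, 14, 19, 7, 3]
j=4: arr[4] = 7+19 = 26 → [8, 10, 14, 19, 26, 3]
j=5: arr[5] = 3+26 = 29 → [8, 10, 14, 19, 26, 29]
sum = 106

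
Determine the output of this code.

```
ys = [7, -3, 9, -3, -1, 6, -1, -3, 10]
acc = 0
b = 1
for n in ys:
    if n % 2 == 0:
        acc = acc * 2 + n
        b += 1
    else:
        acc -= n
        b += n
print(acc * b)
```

-48

n=7: not even, acc = 0-7 = -7; b=8
n=-3: not even, acc = (-7)-(-3) = -4; b=5
n=9: not even, acc = (-4)-9 = -13; b=14
n=-3: not even, acc = (-13)-(-3) = -10; b=11
n=-1: not even, acc = (-10)-(-1) = -9; b=10
n=6: even, acc = (-9)*2+6 = -12; b=11
n=-1: not even, acc = (-12)-(-1) = -11; b=10
n=-3: not even, acc = (-11)-(-3) = -8; b=7
n=10: even, acc = (-8)*2+10 = -6; b=8
acc*b = (-6)*8 = -48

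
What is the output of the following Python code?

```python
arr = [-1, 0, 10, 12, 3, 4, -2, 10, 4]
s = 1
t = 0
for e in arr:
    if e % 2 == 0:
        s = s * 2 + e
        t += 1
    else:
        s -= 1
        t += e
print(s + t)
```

553

e=-1: not even, s = 1-1 = 0; t=-1
e=0: even, s = 0*2+0 = 0; t=0
e=10: even, s = 0*2+10 = 10; t=1
e=12: even, s = 10*2+12 = 32; t=2
e=3: not even, s = 32-1 = 31; t=5
e=4: even, s = 31*2+4 = 66; t=6
e=-2: even, s = 66*2+(-2) = 130; t=7
e=10: even, s = 130*2+10 = 270; t=8
e=4: even, s = 270*2+4 = 544; t=9
s+t = 544+9 = 553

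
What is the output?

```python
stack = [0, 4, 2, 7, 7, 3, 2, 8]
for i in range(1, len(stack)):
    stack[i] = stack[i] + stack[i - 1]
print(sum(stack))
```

124

i=1: stack[1] = 4+0 = 4 → [0, 4, 2, 7, 7, 3, 2, 8]
i=2: stack[2] = 2+4 = 6 → [0, 4, 6, 7, 7, 3, 2, 8]
i=3: stack[3] = 7+6 = 13 → [0, 4, 6, 13, 7, 3, 2, 8]
i=4: stack[4] = 7+13 = 20 → [0, 4, 6, 13, 20, 3, 2, 8]
i=5: stack[5] = 3+20 = 23 → [0, 4, 6, 13, 20, 23, 2, 8]
i=6: stack[6] = 2+23 = 25 → [0, 4, 6, 13, 20, 23, 25, 8]
i=7: stack[7] = 8+25 = 33 → [0, 4, 6, 13, 20, 23, 25, 33]
sum = 124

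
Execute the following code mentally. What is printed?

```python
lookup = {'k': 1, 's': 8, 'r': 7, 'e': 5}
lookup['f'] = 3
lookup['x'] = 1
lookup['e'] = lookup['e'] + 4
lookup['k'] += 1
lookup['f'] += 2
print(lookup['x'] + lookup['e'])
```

10

lookup['f'] = 3 → {'k': 1, 's': 8, 'r': 7, 'e': 5, 'f': 3}
lookup['x'] = 1 → {'k': 1, 's': 8, 'r': 7, 'e': 5, 'f': 3, 'x': 1}
lookup['e'] = lookup['e']+4 = 9 → {'k': 1, 's': 8, 'r': 7, 'e': 9, 'f': 3, 'x': 1}
lookup['k'] = 1+1 = 2 → {'k': 2, 's': 8, 'r': 7, 'e': 9, 'f': 3, 'x': 1}
lookup['f'] = 3+2 = 5 → {'k': 2, 's': 8, 'r': 7, 'e': 9, 'f': 5, 'x': 1}
lookup['x']+lookup['e'] = 1+9 = 10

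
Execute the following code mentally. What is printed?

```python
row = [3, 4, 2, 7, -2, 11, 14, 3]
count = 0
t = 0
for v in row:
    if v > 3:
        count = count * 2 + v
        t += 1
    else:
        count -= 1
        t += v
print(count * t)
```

670

v=3: not >3, count = 0-1 = -1; t=3
v=4: >3, count = (-1)*2+4 = 2; t=4
v=2: not >3, count = 2-1 = 1; t=6
v=7: >3, count = 1*2+7 = 9; t=7
v=-2: not >3, count = 9-1 = 8; t=5
v=11: >3, count = 8*2+11 = 27; t=6
v=14: >3, count = 27*2+14 = 68; t=7
v=3: not >3, count = 68-1 = 67; t=10
count*t = 67*10 = 670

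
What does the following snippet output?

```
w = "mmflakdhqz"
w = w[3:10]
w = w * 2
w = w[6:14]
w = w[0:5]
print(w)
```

zlakd

slice [3:10] → 'lakdhqz'
repeat ×2 → 'lakdhqzlakdhqz'
slice [6:14] → 'zlakdhqz'
slice [0:5] → 'zlakd'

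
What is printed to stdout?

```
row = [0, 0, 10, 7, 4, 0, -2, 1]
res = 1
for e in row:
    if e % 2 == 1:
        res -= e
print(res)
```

e=0: not odd
e=0: not odd
e=10: not odd
e=7: odd, res = 1-7 = -6
e=4: not odd
e=0: not odd
e=-2: not odd
e=1: odd, res = (-6)-1 = -7

-7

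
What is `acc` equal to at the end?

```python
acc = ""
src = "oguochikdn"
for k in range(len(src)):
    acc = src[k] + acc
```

k=0: prepend 'o' → 'o'
k=1: prepend 'g' → 'go'
k=2: prepend 'u' → 'ugo'
k=3: prepend 'o' → 'ougo'
k=4: prepend 'c' → 'cougo'
k=5: prepend 'h' → 'hcougo'
k=6: prepend 'i' → 'ihcougo'
k=7: prepend 'k' → 'kihcougo'
k=8: prepend 'd' → 'dkihcougo'
k=9: prepend 'n' → 'ndkihcougo'

'ndkihcougo'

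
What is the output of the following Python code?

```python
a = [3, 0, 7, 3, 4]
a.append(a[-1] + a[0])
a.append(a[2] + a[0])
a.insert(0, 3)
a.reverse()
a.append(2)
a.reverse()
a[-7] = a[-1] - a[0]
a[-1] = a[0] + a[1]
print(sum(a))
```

append a[-1]+a[0] = 4+3 = 7 → [3, 0, 7, 3, 4, 7]
append a[2]+a[0] = 7+3 = 10 → [3, 0, 7, 3, 4, 7, 10]
insert 3 at 0 → [3, 3, 0, 7, 3, 4, 7, 10]
reverse → [10, 7, 4, 3, 7, 0, 3, 3]
append 2 → [10, 7, 4, 3, 7, 0, 3, 3, 2]
reverse → [2, 3, 3, 0, 7, 3, 4, 7, 10]
a[-7] = a[-1]-a[0] = 10-2 = 8 → [2, 3, 8, 0, 7, 3, 4, 7, 10]
a[-1] = a[0]+a[1] = 2+3 = 5 → [2, 3, 8, 0, 7, 3, 4, 7, 5]
sum = 39

39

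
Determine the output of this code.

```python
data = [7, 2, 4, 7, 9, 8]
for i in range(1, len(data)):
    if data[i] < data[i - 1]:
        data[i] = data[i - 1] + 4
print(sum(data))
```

102

i=1: 2<7, data[1] = 7+4 = 11 → [7, 11, 4, 7, 9, 8]
i=2: 4<11, data[2] = 11+4 = 15 → [7, 11, 15, 7, 9, 8]
i=3: 7<15, data[3] = 15+4 = 19 → [7, 11, 15, 19, 9, 8]
i=4: 9<19, data[4] = 19+4 = 23 → [7, 11, 15, 19, 23, 8]
i=5: 8<23, data[5] = 23+4 = 27 → [7, 11, 15, 19, 23, 27]
sum = 102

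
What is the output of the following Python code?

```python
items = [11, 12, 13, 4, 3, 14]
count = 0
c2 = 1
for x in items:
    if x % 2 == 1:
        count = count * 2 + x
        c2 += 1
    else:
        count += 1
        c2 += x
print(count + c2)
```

114

x=11: odd, count = 0*2+11 = 11; c2=2
x=12: not odd, count = 11+1 = 12; c2=14
x=13: odd, count = 12*2+13 = 37; c2=15
x=4: not odd, count = 37+1 = 38; c2=19
x=3: odd, count = 38*2+3 = 79; c2=20
x=14: not odd, count = 79+1 = 80; c2=34
count+c2 = 80+34 = 114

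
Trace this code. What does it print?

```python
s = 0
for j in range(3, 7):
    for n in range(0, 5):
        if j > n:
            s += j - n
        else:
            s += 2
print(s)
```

j=3,n=0: 3>0, s = 0+3 = 3
j=3,n=1: 3>1, s = 3+2 = 5
j=3,n=2: 3>2, s = 5+1 = 6
j=3,n=3: not 3>3, s = 6+2 = 8
j=3,n=4: not 3>4, s = 8+2 = 10
j=4,n=0: 4>0, s = 10+4 = 14
j=4,n=1: 4>1, s = 14+3 = 17
j=4,n=2: 4>2, s = 17+2 = 19
j=4,n=3: 4>3, s = 19+1 = 20
j=4,n=4: not 4>4, s = 20+2 = 22
j=5,n=0: 5>0, s = 22+5 = 27
j=5,n=1: 5>1, s = 27+4 = 31
j=5,n=2: 5>2, s = 31+3 = 34
j=5,n=3: 5>3, s = 34+2 = 36
j=5,n=4: 5>4, s = 36+1 = 37
j=6,n=0: 6>0, s = 37+6 = 43
j=6,n=1: 6>1, s = 43+5 = 48
j=6,n=2: 6>2, s = 48+4 = 52
j=6,n=3: 6>3, s = 52+3 = 55
j=6,n=4: 6>4, s = 55+2 = 57

57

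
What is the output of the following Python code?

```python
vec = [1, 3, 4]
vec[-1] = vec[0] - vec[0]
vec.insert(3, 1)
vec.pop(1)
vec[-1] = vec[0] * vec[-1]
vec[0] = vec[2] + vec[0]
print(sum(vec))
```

3

vec[-1] = vec[0]-vec[0] = 1-1 = 0 → [1, 3, 0]
insert 1 at 3 → [1, 3, 0, 1]
pop(1) removes 3 → [1, 0, 1]
vec[-1] = vec[0]*vec[-1] = 1*1 = 1 → [1, 0, 1]
vec[0] = vec[2]+vec[0] = 1+1 = 2 → [2, 0, 1]
sum = 3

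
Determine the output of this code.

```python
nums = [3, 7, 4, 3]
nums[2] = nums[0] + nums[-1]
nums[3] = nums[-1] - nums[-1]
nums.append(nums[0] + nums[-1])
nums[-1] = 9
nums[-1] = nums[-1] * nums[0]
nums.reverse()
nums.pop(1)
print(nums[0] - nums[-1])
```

nums[2] = nums[0]+nums[-1] = 3+3 = 6 → [3, 7, 6, 3]
nums[3] = nums[-1]-nums[-1] = 3-3 = 0 → [3, 7, 6, 0]
append nums[0]+nums[-1] = 3+0 = 3 → [3, 7, 6, 0, 3]
nums[-1] = 9 → [3, 7, 6, 0, 9]
nums[-1] = nums[-1]*nums[0] = 9*3 = 27 → [3, 7, 6, 0, 27]
reverse → [27, 0, 6, 7, 3]
pop(1) removes 0 → [27, 6, 7, 3]
nums[0]-nums[-1] = 27-3 = 24

24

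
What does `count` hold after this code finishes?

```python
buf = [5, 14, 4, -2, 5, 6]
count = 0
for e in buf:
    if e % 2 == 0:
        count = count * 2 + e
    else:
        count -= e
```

40

e=5: not even, count = 0-5 = -5
e=14: even, count = (-5)*2+14 = 4
e=4: even, count = 4*2+4 = 12
e=-2: even, count = 12*2+(-2) = 22
e=5: not even, count = 22-5 = 17
e=6: even, count = 17*2+6 = 40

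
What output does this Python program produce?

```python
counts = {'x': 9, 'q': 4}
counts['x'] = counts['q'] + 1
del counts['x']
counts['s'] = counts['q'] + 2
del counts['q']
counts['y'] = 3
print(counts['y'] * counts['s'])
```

18

counts['x'] = counts['q']+1 = 5 → {'x': 5, 'q': 4}
del 'x' → {'q': 4}
counts['s'] = counts['q']+2 = 6 → {'q': 4, 's': 6}
del 'q' → {'s': 6}
counts['y'] = 3 → {'s': 6, 'y': 3}
counts['y']*counts['s'] = 3*6 = 18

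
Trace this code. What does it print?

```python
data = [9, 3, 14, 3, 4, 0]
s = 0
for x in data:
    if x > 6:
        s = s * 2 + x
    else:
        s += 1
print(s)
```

x=9: >6, s = 0*2+9 = 9
x=3: not >6, s = 9+1 = 10
x=14: >6, s = 10*2+14 = 34
x=3: not >6, s = 34+1 = 35
x=4: not >6, s = 35+1 = 36
x=0: not >6, s = 36+1 = 37

37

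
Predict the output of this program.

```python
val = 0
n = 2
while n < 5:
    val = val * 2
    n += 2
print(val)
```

0

n=2: val = 0*2 = 0
n=4: val = 0*2 = 0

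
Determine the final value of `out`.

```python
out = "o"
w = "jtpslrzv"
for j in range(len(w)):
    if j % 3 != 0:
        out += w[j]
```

j=0: skip
j=1: add 't' → 'ot'
j=2: add 'p' → 'otp'
j=3: skip
j=4: add 'l' → 'otpl'
j=5: add 'r' → 'otplr'
j=6: skip
j=7: add 'v' → 'otplrv'

'otplrv'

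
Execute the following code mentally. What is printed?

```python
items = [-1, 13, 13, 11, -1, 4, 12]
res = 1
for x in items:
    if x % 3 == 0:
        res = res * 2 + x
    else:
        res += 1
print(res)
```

26

x=-1: not %3==0, res = 1+1 = 2
x=13: not %3==0, res = 2+1 = 3
x=13: not %3==0, res = 3+1 = 4
x=11: not %3==0, res = 4+1 = 5
x=-1: not %3==0, res = 5+1 = 6
x=4: not %3==0, res = 6+1 = 7
x=12: %3==0, res = 7*2+12 = 26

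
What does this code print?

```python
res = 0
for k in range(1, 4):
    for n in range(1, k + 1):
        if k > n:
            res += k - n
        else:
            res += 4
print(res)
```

16

k=1,n=1: not 1>1, res = 0+4 = 4
k=2,n=1: 2>1, res = 4+1 = 5
k=2,n=2: not 2>2, res = 5+4 = 9
k=3,n=1: 3>1, res = 9+2 = 11
k=3,n=2: 3>2, res = 11+1 = 12
k=3,n=3: not 3>3, res = 12+4 = 16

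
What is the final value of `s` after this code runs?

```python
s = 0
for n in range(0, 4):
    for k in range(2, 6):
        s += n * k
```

84

n=0,k=2: s = 0+0 = 0
n=0,k=3: s = 0+0 = 0
n=0,k=4: s = 0+0 = 0
n=0,k=5: s = 0+0 = 0
n=1,k=2: s = 0+2 = 2
n=1,k=3: s = 2+3 = 5
n=1,k=4: s = 5+4 = 9
n=1,k=5: s = 9+5 = 14
n=2,k=2: s = 14+4 = 18
n=2,k=3: s = 18+6 = 24
n=2,k=4: s = 24+8 = 32
n=2,k=5: s = 32+10 = 42
n=3,k=2: s = 42+6 = 48
n=3,k=3: s = 48+9 = 57
n=3,k=4: s = 57+12 = 69
n=3,k=5: s = 69+15 = 84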